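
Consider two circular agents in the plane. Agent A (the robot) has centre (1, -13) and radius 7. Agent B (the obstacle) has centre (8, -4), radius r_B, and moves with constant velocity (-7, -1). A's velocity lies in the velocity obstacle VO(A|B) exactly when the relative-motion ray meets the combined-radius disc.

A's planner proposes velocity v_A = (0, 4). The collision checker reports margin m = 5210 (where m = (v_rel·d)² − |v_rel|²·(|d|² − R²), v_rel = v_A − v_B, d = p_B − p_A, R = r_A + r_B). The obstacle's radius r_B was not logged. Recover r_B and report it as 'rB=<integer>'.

m = 5210
d = (7, 9);  v_rel = (7, 5),  |v_rel|² = 74
v_rel×d = (7)·(9) − (5)·(7) = 28
since m = R²·74 − 28²:  R² = (784 + 5210) / 74 = 81
R = √81 = 9  ⇒  r_B = 9 − 7 = 2

rB=2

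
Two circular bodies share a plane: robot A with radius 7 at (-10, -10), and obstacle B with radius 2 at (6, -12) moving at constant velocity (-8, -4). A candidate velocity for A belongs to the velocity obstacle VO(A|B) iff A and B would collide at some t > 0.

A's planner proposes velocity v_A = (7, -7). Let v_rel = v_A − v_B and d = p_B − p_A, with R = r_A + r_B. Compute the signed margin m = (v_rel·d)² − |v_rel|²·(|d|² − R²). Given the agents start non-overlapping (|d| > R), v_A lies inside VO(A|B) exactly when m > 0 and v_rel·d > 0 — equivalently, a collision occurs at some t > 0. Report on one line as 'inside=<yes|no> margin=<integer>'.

d = (16, -2),  |d|² = 260;  R = 7+2 = 9,  c = 260−9² = 179
v_rel = (15, -3),  |v_rel|² = 234;  v_rel·d = (15)·(16) + (-3)·(-2) = 246
234·t² − 492·t + 179 = 0  ⇒  m = 246² − 234·179 = 18630
m = 18630 > 0,  v_rel·d = 246 > 0  ⇒  inside

inside=yes margin=18630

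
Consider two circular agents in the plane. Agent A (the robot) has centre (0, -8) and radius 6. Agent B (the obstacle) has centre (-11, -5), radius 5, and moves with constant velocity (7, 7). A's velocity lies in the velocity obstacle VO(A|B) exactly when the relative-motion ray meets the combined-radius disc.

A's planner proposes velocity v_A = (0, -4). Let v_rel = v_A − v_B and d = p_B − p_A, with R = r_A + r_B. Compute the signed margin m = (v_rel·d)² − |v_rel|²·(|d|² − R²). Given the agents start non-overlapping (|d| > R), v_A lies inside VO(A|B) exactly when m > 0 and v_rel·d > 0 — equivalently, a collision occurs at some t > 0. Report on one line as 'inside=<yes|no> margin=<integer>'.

d = (-11, 3),  |d|² = 130;  R = 6+5 = 11,  c = 130−11² = 9
v_rel = (-7, -11),  |v_rel|² = 170;  v_rel·d = (-7)·(-11) + (-11)·(3) = 44
170·t² − 88·t + 9 = 0  ⇒  m = 44² − 170·9 = 406
m = 406 > 0,  v_rel·d = 44 > 0  ⇒  inside

inside=yes margin=406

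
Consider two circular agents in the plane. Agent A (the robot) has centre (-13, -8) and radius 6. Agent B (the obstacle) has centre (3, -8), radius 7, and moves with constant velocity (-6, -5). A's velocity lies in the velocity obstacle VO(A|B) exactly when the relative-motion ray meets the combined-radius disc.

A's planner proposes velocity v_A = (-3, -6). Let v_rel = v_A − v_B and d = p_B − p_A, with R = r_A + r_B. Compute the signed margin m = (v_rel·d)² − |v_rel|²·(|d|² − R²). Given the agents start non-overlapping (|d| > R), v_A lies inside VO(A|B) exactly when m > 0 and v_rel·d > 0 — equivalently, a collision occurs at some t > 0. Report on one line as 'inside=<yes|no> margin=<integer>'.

d = (16, 0),  |d|² = 256;  R = 6+7 = 13,  c = 256−13² = 87
v_rel = (3, -1),  |v_rel|² = 10;  v_rel·d = (3)·(16) + (-1)·(0) = 48
10·t² − 96·t + 87 = 0  ⇒  m = 48² − 10·87 = 1434
m = 1434 > 0,  v_rel·d = 48 > 0  ⇒  inside

inside=yes margin=1434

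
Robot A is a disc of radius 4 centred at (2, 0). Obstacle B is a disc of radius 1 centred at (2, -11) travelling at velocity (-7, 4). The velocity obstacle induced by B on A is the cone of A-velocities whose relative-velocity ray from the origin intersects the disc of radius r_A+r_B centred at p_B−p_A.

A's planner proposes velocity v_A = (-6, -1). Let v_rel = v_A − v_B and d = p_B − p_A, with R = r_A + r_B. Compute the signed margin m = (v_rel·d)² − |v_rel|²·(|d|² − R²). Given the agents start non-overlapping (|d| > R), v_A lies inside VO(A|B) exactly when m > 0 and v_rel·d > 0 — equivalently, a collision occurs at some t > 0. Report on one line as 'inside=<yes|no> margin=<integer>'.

d = (0, -11),  |d|² = 121;  R = 4+1 = 5,  c = 121−5² = 96
v_rel = (1, -5),  |v_rel|² = 26;  v_rel·d = (1)·(0) + (-5)·(-11) = 55
26·t² − 110·t + 96 = 0  ⇒  m = 55² − 26·96 = 529
m = 529 > 0,  v_rel·d = 55 > 0  ⇒  inside

inside=yes margin=529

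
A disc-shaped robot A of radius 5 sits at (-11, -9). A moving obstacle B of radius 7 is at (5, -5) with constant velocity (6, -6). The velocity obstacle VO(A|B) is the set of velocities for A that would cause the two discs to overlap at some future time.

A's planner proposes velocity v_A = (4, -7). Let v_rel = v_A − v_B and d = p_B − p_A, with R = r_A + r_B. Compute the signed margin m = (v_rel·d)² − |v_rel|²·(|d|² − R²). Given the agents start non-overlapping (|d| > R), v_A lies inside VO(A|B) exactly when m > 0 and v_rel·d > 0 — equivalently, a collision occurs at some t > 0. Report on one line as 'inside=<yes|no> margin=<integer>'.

d = (16, 4),  |d|² = 272;  R = 5+7 = 12,  c = 272−12² = 128
v_rel = (-2, -1),  |v_rel|² = 5;  v_rel·d = (-2)·(16) + (-1)·(4) = -36
5·t² + 72·t + 128 = 0  ⇒  m = (-36)² − 5·128 = 656
m = 656 > 0,  v_rel·d = -36 < 0  ⇒  outside

inside=no margin=656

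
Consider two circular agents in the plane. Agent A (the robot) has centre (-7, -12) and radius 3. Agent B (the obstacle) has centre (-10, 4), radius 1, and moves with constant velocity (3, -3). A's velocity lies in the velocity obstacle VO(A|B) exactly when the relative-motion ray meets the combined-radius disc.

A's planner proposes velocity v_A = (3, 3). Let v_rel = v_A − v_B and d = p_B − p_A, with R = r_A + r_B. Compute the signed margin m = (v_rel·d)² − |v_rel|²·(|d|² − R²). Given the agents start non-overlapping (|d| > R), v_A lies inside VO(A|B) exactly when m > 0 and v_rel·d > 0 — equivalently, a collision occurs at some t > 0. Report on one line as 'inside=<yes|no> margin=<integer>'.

d = (-3, 16),  |d|² = 265;  R = 3+1 = 4,  c = 265−4² = 249
v_rel = (0, 6),  |v_rel|² = 36;  v_rel·d = (0)·(-3) + (6)·(16) = 96
36·t² − 192·t + 249 = 0  ⇒  m = 96² − 36·249 = 252
m = 252 > 0,  v_rel·d = 96 > 0  ⇒  inside

inside=yes margin=252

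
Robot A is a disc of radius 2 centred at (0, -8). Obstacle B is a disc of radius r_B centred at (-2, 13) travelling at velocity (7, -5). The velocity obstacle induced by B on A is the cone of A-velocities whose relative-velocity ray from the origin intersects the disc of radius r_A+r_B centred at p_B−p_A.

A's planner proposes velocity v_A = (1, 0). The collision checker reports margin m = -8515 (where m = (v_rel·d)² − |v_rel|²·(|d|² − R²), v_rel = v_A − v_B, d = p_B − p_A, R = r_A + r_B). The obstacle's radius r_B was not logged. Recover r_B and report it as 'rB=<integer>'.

m = -8515
d = (-2, 21);  v_rel = (-6, 5),  |v_rel|² = 61
v_rel×d = (-6)·(21) − (5)·(-2) = -116
since m = R²·61 − (-116)²:  R² = (13456 + -8515) / 61 = 81
R = √81 = 9  ⇒  r_B = 9 − 2 = 7

rB=7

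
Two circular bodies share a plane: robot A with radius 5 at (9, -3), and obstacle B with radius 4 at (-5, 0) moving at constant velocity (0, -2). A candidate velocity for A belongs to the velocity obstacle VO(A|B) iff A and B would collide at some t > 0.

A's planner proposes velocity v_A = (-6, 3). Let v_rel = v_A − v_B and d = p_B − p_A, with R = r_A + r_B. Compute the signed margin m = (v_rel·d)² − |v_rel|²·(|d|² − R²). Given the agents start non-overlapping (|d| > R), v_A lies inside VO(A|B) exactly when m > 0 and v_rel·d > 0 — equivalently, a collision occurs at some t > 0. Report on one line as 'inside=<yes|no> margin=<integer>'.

d = (-14, 3),  |d|² = 205;  R = 5+4 = 9,  c = 205−9² = 124
v_rel = (-6, 5),  |v_rel|² = 61;  v_rel·d = (-6)·(-14) + (5)·(3) = 99
61·t² − 198·t + 124 = 0  ⇒  m = 99² − 61·124 = 2237
m = 2237 > 0,  v_rel·d = 99 > 0  ⇒  inside

inside=yes margin=2237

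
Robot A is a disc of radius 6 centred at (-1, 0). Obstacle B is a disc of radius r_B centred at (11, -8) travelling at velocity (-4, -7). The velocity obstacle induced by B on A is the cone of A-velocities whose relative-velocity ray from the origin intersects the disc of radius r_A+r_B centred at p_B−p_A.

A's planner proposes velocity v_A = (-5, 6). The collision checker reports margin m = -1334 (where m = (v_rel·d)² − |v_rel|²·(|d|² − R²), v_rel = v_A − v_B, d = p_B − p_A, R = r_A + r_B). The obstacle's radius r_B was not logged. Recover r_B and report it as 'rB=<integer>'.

m = -1334
d = (12, -8);  v_rel = (-1, 13),  |v_rel|² = 170
v_rel×d = (-1)·(-8) − (13)·(12) = -148
since m = R²·170 − (-148)²:  R² = (21904 + -1334) / 170 = 121
R = √121 = 11  ⇒  r_B = 11 − 6 = 5

rB=5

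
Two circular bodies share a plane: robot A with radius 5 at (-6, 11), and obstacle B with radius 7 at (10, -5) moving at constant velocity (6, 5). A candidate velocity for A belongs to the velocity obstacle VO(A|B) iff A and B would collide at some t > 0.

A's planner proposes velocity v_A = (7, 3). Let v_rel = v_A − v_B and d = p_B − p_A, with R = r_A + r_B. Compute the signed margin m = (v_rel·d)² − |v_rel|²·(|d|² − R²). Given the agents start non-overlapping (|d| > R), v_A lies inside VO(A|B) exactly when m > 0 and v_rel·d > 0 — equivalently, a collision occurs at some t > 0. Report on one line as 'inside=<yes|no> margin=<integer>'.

d = (16, -16),  |d|² = 512;  R = 5+7 = 12,  c = 512−12² = 368
v_rel = (1, -2),  |v_rel|² = 5;  v_rel·d = (1)·(16) + (-2)·(-16) = 48
5·t² − 96·t + 368 = 0  ⇒  m = 48² − 5·368 = 464
m = 464 > 0,  v_rel·d = 48 > 0  ⇒  inside

inside=yes margin=464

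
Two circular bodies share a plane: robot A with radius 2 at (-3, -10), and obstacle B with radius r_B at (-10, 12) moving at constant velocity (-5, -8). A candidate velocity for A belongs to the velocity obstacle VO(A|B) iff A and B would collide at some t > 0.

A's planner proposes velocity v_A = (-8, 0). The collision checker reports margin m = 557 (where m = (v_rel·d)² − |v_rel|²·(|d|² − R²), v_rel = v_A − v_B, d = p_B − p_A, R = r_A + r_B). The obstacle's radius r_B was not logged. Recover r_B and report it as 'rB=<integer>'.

m = 557
d = (-7, 22);  v_rel = (-3, 8),  |v_rel|² = 73
v_rel×d = (-3)·(22) − (8)·(-7) = -10
since m = R²·73 − (-10)²:  R² = (100 + 557) / 73 = 9
R = √9 = 3  ⇒  r_B = 3 − 2 = 1

rB=1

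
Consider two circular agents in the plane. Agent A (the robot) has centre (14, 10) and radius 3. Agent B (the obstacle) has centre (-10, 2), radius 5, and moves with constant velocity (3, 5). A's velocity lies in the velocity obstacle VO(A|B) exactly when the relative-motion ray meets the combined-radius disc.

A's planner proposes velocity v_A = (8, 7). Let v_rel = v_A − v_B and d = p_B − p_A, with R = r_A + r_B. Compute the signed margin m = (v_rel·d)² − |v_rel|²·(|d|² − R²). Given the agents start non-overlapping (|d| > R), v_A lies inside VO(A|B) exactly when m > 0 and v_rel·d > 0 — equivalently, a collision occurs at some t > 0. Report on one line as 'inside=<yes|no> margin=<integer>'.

d = (-24, -8),  |d|² = 640;  R = 3+5 = 8,  c = 640−8² = 576
v_rel = (5, 2),  |v_rel|² = 29;  v_rel·d = (5)·(-24) + (2)·(-8) = -136
29·t² + 272·t + 576 = 0  ⇒  m = (-136)² − 29·576 = 1792
m = 1792 > 0,  v_rel·d = -136 < 0  ⇒  outside

inside=no margin=1792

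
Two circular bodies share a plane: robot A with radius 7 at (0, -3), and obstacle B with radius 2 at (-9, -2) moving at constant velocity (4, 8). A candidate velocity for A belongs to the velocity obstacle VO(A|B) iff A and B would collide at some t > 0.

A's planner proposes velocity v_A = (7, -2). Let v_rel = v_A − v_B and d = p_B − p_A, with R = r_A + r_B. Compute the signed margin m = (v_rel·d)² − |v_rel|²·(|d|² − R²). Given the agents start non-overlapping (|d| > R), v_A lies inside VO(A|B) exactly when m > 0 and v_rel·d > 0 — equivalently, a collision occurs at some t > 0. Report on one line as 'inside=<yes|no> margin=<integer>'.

d = (-9, 1),  |d|² = 82;  R = 7+2 = 9,  c = 82−9² = 1
v_rel = (3, -10),  |v_rel|² = 109;  v_rel·d = (3)·(-9) + (-10)·(1) = -37
109·t² + 74·t + 1 = 0  ⇒  m = (-37)² − 109·1 = 1260
m = 1260 > 0,  v_rel·d = -37 < 0  ⇒  outside

inside=no margin=1260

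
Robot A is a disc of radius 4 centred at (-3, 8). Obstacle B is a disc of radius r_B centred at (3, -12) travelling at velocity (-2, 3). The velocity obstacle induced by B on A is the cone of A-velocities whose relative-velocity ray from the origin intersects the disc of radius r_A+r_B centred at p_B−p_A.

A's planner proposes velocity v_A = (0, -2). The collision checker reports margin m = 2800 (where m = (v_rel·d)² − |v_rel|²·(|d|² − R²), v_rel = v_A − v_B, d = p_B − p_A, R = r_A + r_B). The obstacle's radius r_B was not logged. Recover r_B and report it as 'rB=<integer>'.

m = 2800
d = (6, -20);  v_rel = (2, -5),  |v_rel|² = 29
v_rel×d = (2)·(-20) − (-5)·(6) = -10
since m = R²·29 − (-10)²:  R² = (100 + 2800) / 29 = 100
R = √100 = 10  ⇒  r_B = 10 − 4 = 6

rB=6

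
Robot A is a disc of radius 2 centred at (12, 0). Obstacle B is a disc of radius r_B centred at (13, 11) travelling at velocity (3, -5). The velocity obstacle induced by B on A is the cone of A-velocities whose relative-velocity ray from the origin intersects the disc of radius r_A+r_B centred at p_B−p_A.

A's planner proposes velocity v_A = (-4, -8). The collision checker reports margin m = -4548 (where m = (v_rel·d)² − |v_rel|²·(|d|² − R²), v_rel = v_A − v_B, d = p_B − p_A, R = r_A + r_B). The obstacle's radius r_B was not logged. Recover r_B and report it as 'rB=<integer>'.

m = -4548
d = (1, 11);  v_rel = (-7, -3),  |v_rel|² = 58
v_rel×d = (-7)·(11) − (-3)·(1) = -74
since m = R²·58 − (-74)²:  R² = (5476 + -4548) / 58 = 16
R = √16 = 4  ⇒  r_B = 4 − 2 = 2

rB=2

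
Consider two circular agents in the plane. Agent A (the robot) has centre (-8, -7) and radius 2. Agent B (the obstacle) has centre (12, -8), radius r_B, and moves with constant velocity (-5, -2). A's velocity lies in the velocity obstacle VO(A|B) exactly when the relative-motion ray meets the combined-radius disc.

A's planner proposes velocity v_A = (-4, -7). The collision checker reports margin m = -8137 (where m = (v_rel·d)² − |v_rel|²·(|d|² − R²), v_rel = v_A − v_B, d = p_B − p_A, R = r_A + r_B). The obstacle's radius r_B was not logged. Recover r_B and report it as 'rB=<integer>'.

m = -8137
d = (20, -1);  v_rel = (1, -5),  |v_rel|² = 26
v_rel×d = (1)·(-1) − (-5)·(20) = 99
since m = R²·26 − 99²:  R² = (9801 + -8137) / 26 = 64
R = √64 = 8  ⇒  r_B = 8 − 2 = 6

rB=6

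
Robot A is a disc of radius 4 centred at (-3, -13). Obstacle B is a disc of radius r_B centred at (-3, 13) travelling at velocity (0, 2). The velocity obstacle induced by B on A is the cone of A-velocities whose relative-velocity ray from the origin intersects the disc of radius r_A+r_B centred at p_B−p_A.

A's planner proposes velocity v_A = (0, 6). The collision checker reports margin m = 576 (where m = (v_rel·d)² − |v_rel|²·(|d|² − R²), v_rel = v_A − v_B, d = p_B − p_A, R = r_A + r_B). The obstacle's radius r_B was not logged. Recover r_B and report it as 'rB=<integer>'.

m = 576
d = (0, 26);  v_rel = (0, 4),  |v_rel|² = 16
v_rel×d = (0)·(26) − (4)·(0) = 0
since m = R²·16 − 0²:  R² = (0 + 576) / 16 = 36
R = √36 = 6  ⇒  r_B = 6 − 4 = 2

rB=2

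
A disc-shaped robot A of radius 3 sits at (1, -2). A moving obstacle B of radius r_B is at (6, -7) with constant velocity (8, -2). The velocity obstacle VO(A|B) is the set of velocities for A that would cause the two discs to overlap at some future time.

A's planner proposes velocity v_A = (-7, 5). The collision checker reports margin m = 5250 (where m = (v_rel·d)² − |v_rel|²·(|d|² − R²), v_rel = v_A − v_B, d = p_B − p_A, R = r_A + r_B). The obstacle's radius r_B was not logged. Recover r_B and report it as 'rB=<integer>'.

m = 5250
d = (5, -5);  v_rel = (-15, 7),  |v_rel|² = 274
v_rel×d = (-15)·(-5) − (7)·(5) = 40
since m = R²·274 − 40²:  R² = (1600 + 5250) / 274 = 25
R = √25 = 5  ⇒  r_B = 5 − 3 = 2

rB=2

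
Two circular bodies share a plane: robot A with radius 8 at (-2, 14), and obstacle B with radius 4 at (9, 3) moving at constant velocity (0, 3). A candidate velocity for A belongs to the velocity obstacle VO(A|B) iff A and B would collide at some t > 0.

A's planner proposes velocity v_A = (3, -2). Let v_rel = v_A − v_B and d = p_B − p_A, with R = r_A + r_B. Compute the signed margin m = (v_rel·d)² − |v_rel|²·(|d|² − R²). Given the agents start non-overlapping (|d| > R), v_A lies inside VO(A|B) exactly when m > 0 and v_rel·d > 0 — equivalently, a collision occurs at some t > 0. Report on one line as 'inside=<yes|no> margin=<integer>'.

d = (11, -11),  |d|² = 242;  R = 8+4 = 12,  c = 242−12² = 98
v_rel = (3, -5),  |v_rel|² = 34;  v_rel·d = (3)·(11) + (-5)·(-11) = 88
34·t² − 176·t + 98 = 0  ⇒  m = 88² − 34·98 = 4412
m = 4412 > 0,  v_rel·d = 88 > 0  ⇒  inside

inside=yes margin=4412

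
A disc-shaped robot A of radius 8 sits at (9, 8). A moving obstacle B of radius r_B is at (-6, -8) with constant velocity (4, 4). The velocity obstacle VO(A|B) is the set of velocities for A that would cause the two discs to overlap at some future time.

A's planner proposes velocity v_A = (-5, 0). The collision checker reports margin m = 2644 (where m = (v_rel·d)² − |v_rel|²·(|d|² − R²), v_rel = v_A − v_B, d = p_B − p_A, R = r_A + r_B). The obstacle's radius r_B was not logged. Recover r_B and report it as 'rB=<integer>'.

m = 2644
d = (-15, -16);  v_rel = (-9, -4),  |v_rel|² = 97
v_rel×d = (-9)·(-16) − (-4)·(-15) = 84
since m = R²·97 − 84²:  R² = (7056 + 2644) / 97 = 100
R = √100 = 10  ⇒  r_B = 10 − 8 = 2

rB=2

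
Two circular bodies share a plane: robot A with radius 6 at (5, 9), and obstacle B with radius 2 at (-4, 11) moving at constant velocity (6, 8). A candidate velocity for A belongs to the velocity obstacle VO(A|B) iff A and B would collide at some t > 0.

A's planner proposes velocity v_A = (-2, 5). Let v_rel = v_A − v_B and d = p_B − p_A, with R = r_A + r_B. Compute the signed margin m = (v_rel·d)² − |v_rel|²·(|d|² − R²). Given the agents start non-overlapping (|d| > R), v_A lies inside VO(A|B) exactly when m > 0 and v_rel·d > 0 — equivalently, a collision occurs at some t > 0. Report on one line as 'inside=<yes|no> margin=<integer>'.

d = (-9, 2),  |d|² = 85;  R = 6+2 = 8,  c = 85−8² = 21
v_rel = (-8, -3),  |v_rel|² = 73;  v_rel·d = (-8)·(-9) + (-3)·(2) = 66
73·t² − 132·t + 21 = 0  ⇒  m = 66² − 73·21 = 2823
m = 2823 > 0,  v_rel·d = 66 > 0  ⇒  inside

inside=yes margin=2823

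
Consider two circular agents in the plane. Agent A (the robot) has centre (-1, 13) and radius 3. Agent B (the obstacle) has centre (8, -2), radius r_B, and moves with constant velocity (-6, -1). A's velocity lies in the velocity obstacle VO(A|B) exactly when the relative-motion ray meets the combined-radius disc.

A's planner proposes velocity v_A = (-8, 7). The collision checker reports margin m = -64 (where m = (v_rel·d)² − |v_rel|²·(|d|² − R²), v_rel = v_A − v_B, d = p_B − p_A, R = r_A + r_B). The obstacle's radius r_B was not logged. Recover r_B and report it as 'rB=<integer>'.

m = -64
d = (9, -15);  v_rel = (-2, 8),  |v_rel|² = 68
v_rel×d = (-2)·(-15) − (8)·(9) = -42
since m = R²·68 − (-42)²:  R² = (1764 + -64) / 68 = 25
R = √25 = 5  ⇒  r_B = 5 − 3 = 2

rB=2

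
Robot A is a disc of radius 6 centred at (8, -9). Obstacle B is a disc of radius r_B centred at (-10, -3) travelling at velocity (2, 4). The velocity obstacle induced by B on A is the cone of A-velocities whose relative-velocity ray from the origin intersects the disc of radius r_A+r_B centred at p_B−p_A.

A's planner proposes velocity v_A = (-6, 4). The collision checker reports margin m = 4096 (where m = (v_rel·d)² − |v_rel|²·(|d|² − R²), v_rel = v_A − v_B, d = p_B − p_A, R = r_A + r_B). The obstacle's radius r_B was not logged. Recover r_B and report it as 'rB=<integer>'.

m = 4096
d = (-18, 6);  v_rel = (-8, 0),  |v_rel|² = 64
v_rel×d = (-8)·(6) − (0)·(-18) = -48
since m = R²·64 − (-48)²:  R² = (2304 + 4096) / 64 = 100
R = √100 = 10  ⇒  r_B = 10 − 6 = 4

rB=4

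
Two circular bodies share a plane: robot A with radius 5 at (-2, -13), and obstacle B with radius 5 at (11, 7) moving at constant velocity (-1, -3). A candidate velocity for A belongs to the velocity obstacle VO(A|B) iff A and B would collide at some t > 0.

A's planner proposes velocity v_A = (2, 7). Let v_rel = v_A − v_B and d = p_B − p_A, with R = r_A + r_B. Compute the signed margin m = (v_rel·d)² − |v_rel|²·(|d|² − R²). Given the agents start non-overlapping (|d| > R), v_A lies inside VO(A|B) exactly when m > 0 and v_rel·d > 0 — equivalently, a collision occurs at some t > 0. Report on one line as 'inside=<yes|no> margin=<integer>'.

d = (13, 20),  |d|² = 569;  R = 5+5 = 10,  c = 569−10² = 469
v_rel = (3, 10),  |v_rel|² = 109;  v_rel·d = (3)·(13) + (10)·(20) = 239
109·t² − 478·t + 469 = 0  ⇒  m = 239² − 109·469 = 6000
m = 6000 > 0,  v_rel·d = 239 > 0  ⇒  inside

inside=yes margin=6000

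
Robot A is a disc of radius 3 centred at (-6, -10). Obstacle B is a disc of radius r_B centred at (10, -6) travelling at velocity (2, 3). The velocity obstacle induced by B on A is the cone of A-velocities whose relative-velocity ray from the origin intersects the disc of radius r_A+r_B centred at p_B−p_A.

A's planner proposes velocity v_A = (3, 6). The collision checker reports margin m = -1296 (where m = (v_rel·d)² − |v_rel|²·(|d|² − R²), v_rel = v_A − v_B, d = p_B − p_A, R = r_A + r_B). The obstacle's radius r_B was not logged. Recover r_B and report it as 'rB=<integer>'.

m = -1296
d = (16, 4);  v_rel = (1, 3),  |v_rel|² = 10
v_rel×d = (1)·(4) − (3)·(16) = -44
since m = R²·10 − (-44)²:  R² = (1936 + -1296) / 10 = 64
R = √64 = 8  ⇒  r_B = 8 − 3 = 5

rB=5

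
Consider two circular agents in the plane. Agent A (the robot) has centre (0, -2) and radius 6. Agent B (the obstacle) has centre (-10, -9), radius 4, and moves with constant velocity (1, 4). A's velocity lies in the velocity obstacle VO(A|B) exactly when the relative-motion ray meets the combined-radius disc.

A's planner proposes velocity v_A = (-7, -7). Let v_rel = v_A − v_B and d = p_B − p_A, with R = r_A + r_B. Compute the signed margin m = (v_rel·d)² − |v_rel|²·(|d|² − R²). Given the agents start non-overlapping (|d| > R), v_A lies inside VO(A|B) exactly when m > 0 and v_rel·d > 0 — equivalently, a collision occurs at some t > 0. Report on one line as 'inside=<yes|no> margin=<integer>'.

d = (-10, -7),  |d|² = 149;  R = 6+4 = 10,  c = 149−10² = 49
v_rel = (-8, -11),  |v_rel|² = 185;  v_rel·d = (-8)·(-10) + (-11)·(-7) = 157
185·t² − 314·t + 49 = 0  ⇒  m = 157² − 185·49 = 15584
m = 15584 > 0,  v_rel·d = 157 > 0  ⇒  inside

inside=yes margin=15584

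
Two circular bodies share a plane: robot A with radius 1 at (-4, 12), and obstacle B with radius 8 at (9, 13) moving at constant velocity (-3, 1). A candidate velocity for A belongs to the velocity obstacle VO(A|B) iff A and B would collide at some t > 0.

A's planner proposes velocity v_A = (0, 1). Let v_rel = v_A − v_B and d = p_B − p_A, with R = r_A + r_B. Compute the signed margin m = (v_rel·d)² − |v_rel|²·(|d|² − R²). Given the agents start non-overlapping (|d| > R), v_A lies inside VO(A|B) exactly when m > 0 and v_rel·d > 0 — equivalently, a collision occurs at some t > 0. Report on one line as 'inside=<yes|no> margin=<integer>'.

d = (13, 1),  |d|² = 170;  R = 1+8 = 9,  c = 170−9² = 89
v_rel = (3, 0),  |v_rel|² = 9;  v_rel·d = (3)·(13) + (0)·(1) = 39
9·t² − 78·t + 89 = 0  ⇒  m = 39² − 9·89 = 720
m = 720 > 0,  v_rel·d = 39 > 0  ⇒  inside

inside=yes margin=720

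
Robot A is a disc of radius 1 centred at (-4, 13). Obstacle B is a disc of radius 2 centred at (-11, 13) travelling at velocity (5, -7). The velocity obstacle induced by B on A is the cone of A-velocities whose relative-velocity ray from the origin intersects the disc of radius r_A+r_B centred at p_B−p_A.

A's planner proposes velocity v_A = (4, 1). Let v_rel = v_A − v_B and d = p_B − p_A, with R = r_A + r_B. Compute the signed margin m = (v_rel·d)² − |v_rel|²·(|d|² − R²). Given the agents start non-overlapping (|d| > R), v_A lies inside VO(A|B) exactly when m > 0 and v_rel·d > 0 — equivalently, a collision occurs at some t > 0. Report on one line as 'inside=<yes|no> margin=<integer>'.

d = (-7, 0),  |d|² = 49;  R = 1+2 = 3,  c = 49−3² = 40
v_rel = (-1, 8),  |v_rel|² = 65;  v_rel·d = (-1)·(-7) + (8)·(0) = 7
65·t² − 14·t + 40 = 0  ⇒  m = 7² − 65·40 = -2551
m = -2551 < 0,  v_rel·d = 7 > 0  ⇒  outside

inside=no margin=-2551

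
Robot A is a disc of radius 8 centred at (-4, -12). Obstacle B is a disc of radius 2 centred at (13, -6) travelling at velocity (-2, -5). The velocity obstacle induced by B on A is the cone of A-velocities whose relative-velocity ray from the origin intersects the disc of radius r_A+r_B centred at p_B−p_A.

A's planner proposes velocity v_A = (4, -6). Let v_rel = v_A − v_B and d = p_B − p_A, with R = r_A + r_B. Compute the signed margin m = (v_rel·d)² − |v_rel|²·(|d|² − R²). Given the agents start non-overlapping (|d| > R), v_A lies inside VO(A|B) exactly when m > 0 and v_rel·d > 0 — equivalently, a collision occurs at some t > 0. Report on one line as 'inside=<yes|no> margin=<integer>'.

d = (17, 6),  |d|² = 325;  R = 8+2 = 10,  c = 325−10² = 225
v_rel = (6, -1),  |v_rel|² = 37;  v_rel·d = (6)·(17) + (-1)·(6) = 96
37·t² − 192·t + 225 = 0  ⇒  m = 96² − 37·225 = 891
m = 891 > 0,  v_rel·d = 96 > 0  ⇒  inside

inside=yes margin=891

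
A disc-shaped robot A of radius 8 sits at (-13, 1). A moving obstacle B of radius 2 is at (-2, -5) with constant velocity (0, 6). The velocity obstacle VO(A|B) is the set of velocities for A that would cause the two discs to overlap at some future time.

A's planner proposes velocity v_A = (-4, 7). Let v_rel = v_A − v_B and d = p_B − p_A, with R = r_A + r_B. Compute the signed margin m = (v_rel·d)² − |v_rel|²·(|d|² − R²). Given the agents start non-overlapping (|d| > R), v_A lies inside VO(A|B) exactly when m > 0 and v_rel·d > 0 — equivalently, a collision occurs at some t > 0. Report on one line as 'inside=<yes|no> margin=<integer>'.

d = (11, -6),  |d|² = 157;  R = 8+2 = 10,  c = 157−10² = 57
v_rel = (-4, 1),  |v_rel|² = 17;  v_rel·d = (-4)·(11) + (1)·(-6) = -50
17·t² + 100·t + 57 = 0  ⇒  m = (-50)² − 17·57 = 1531
m = 1531 > 0,  v_rel·d = -50 < 0  ⇒  outside

inside=no margin=1531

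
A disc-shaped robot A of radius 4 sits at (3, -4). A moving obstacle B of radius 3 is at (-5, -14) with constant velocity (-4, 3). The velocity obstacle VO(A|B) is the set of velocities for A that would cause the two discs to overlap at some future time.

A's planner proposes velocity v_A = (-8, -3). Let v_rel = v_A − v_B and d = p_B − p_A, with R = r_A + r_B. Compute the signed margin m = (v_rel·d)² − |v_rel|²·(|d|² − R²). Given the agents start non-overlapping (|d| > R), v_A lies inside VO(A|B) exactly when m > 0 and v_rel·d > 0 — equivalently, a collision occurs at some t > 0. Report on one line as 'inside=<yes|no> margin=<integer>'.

d = (-8, -10),  |d|² = 164;  R = 4+3 = 7,  c = 164−7² = 115
v_rel = (-4, -6),  |v_rel|² = 52;  v_rel·d = (-4)·(-8) + (-6)·(-10) = 92
52·t² − 184·t + 115 = 0  ⇒  m = 92² − 52·115 = 2484
m = 2484 > 0,  v_rel·d = 92 > 0  ⇒  inside

inside=yes margin=2484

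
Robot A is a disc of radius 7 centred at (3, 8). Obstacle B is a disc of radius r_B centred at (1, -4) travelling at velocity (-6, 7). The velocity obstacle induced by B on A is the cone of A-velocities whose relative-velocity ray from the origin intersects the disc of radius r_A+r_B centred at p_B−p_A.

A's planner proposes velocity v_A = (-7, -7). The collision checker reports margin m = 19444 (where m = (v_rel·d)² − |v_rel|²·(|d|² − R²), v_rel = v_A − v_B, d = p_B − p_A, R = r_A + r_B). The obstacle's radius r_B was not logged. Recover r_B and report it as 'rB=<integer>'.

m = 19444
d = (-2, -12);  v_rel = (-1, -14),  |v_rel|² = 197
v_rel×d = (-1)·(-12) − (-14)·(-2) = -16
since m = R²·197 − (-16)²:  R² = (256 + 19444) / 197 = 100
R = √100 = 10  ⇒  r_B = 10 − 7 = 3

rB=3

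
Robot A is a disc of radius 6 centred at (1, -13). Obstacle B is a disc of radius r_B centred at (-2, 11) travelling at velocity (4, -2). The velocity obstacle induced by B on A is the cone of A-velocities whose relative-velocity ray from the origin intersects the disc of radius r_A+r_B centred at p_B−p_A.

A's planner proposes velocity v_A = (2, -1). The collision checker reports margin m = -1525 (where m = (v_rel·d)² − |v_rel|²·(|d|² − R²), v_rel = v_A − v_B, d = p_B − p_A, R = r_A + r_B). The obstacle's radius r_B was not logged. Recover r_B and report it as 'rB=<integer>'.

m = -1525
d = (-3, 24);  v_rel = (-2, 1),  |v_rel|² = 5
v_rel×d = (-2)·(24) − (1)·(-3) = -45
since m = R²·5 − (-45)²:  R² = (2025 + -1525) / 5 = 100
R = √100 = 10  ⇒  r_B = 10 − 6 = 4

rB=4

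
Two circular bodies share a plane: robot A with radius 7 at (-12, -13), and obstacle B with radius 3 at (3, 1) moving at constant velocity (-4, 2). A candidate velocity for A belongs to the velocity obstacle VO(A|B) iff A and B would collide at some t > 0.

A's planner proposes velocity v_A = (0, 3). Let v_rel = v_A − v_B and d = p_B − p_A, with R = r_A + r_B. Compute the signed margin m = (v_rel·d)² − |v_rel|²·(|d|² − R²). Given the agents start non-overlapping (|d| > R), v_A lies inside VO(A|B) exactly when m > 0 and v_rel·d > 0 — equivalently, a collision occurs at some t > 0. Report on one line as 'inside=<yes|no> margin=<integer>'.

d = (15, 14),  |d|² = 421;  R = 7+3 = 10,  c = 421−10² = 321
v_rel = (4, 1),  |v_rel|² = 17;  v_rel·d = (4)·(15) + (1)·(14) = 74
17·t² − 148·t + 321 = 0  ⇒  m = 74² − 17·321 = 19
m = 19 > 0,  v_rel·d = 74 > 0  ⇒  inside

inside=yes margin=19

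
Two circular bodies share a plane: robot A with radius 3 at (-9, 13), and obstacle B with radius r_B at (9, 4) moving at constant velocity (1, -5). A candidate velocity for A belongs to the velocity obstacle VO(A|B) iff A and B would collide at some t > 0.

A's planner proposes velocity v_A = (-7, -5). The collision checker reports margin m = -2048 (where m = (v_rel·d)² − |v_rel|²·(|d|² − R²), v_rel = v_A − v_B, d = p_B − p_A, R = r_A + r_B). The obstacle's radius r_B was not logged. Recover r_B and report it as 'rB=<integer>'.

m = -2048
d = (18, -9);  v_rel = (-8, 0),  |v_rel|² = 64
v_rel×d = (-8)·(-9) − (0)·(18) = 72
since m = R²·64 − 72²:  R² = (5184 + -2048) / 64 = 49
R = √49 = 7  ⇒  r_B = 7 − 3 = 4

rB=4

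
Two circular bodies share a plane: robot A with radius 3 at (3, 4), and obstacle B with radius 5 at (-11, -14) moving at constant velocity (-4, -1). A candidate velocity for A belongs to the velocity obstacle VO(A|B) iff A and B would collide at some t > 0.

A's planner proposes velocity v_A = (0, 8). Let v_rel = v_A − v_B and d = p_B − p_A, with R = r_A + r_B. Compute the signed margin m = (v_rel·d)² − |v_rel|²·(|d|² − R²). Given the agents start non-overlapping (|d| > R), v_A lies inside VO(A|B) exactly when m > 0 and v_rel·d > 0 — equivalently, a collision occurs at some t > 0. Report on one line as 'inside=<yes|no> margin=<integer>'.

d = (-14, -18),  |d|² = 520;  R = 3+5 = 8,  c = 520−8² = 456
v_rel = (4, 9),  |v_rel|² = 97;  v_rel·d = (4)·(-14) + (9)·(-18) = -218
97·t² + 436·t + 456 = 0  ⇒  m = (-218)² − 97·456 = 3292
m = 3292 > 0,  v_rel·d = -218 < 0  ⇒  outside

inside=no margin=3292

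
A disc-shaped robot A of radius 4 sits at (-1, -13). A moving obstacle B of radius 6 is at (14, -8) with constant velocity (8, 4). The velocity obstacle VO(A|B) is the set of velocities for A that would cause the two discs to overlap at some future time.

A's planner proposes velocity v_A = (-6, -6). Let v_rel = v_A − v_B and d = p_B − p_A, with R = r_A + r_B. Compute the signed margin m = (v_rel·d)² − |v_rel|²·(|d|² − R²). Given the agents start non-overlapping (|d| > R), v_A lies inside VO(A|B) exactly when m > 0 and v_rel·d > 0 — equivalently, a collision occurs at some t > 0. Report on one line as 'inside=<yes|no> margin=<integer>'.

d = (15, 5),  |d|² = 250;  R = 4+6 = 10,  c = 250−10² = 150
v_rel = (-14, -10),  |v_rel|² = 296;  v_rel·d = (-14)·(15) + (-10)·(5) = -260
296·t² + 520·t + 150 = 0  ⇒  m = (-260)² − 296·150 = 23200
m = 23200 > 0,  v_rel·d = -260 < 0  ⇒  outside

inside=no margin=23200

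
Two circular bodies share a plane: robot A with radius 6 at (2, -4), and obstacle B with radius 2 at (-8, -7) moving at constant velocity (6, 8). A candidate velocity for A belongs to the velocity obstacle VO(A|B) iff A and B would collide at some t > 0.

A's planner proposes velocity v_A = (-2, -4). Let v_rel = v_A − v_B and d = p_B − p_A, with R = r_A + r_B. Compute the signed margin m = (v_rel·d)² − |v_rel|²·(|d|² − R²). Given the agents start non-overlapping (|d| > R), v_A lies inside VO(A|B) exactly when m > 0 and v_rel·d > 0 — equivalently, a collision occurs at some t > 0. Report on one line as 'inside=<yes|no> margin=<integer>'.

d = (-10, -3),  |d|² = 109;  R = 6+2 = 8,  c = 109−8² = 45
v_rel = (-8, -12),  |v_rel|² = 208;  v_rel·d = (-8)·(-10) + (-12)·(-3) = 116
208·t² − 232·t + 45 = 0  ⇒  m = 116² − 208·45 = 4096
m = 4096 > 0,  v_rel·d = 116 > 0  ⇒  inside

inside=yes margin=4096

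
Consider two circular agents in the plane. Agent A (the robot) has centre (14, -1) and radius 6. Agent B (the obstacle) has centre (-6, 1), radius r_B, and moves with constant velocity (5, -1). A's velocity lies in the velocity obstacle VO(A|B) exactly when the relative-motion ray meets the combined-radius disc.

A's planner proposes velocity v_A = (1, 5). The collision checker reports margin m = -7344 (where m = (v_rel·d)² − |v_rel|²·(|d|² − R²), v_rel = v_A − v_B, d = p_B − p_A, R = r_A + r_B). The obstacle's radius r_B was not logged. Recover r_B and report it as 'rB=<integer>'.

m = -7344
d = (-20, 2);  v_rel = (-4, 6),  |v_rel|² = 52
v_rel×d = (-4)·(2) − (6)·(-20) = 112
since m = R²·52 − 112²:  R² = (12544 + -7344) / 52 = 100
R = √100 = 10  ⇒  r_B = 10 − 6 = 4

rB=4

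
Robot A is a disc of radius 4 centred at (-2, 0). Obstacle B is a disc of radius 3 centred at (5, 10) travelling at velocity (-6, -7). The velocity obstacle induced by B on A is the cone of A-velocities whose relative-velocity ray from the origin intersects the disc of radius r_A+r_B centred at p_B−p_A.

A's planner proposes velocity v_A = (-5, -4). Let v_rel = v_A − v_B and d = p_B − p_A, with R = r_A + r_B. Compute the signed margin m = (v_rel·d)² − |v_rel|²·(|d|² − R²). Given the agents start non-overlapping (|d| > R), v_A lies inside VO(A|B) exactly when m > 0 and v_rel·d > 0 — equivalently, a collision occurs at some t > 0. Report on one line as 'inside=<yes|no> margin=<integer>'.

d = (7, 10),  |d|² = 149;  R = 4+3 = 7,  c = 149−7² = 100
v_rel = (1, 3),  |v_rel|² = 10;  v_rel·d = (1)·(7) + (3)·(10) = 37
10·t² − 74·t + 100 = 0  ⇒  m = 37² − 10·100 = 369
m = 369 > 0,  v_rel·d = 37 > 0  ⇒  inside

inside=yes margin=369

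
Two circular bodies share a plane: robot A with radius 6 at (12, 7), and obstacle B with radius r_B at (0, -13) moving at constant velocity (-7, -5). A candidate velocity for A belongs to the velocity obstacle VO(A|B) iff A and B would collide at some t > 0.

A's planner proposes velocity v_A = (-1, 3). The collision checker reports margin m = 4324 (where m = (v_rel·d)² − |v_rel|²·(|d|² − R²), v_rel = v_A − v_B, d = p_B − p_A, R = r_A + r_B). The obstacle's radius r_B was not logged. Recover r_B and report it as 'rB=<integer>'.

m = 4324
d = (-12, -20);  v_rel = (6, 8),  |v_rel|² = 100
v_rel×d = (6)·(-20) − (8)·(-12) = -24
since m = R²·100 − (-24)²:  R² = (576 + 4324) / 100 = 49
R = √49 = 7  ⇒  r_B = 7 − 6 = 1

rB=1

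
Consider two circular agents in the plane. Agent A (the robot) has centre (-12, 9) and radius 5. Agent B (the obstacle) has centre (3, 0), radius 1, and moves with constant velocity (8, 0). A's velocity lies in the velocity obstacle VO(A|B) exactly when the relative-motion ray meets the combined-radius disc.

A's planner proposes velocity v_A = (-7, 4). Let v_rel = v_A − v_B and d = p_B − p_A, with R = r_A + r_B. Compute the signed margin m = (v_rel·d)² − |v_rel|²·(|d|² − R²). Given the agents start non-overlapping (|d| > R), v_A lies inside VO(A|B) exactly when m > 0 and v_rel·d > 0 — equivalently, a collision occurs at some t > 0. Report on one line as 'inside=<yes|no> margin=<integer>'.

d = (15, -9),  |d|² = 306;  R = 5+1 = 6,  c = 306−6² = 270
v_rel = (-15, 4),  |v_rel|² = 241;  v_rel·d = (-15)·(15) + (4)·(-9) = -261
241·t² + 522·t + 270 = 0  ⇒  m = (-261)² − 241·270 = 3051
m = 3051 > 0,  v_rel·d = -261 < 0  ⇒  outside

inside=no margin=3051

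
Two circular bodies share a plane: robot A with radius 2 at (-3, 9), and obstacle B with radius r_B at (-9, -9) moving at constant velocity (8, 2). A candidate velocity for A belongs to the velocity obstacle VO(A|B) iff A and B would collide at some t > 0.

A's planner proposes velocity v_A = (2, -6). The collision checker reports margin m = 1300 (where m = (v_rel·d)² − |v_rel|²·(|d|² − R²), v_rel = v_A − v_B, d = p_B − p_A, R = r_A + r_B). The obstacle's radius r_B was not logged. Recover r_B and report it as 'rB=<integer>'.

m = 1300
d = (-6, -18);  v_rel = (-6, -8),  |v_rel|² = 100
v_rel×d = (-6)·(-18) − (-8)·(-6) = 60
since m = R²·100 − 60²:  R² = (3600 + 1300) / 100 = 49
R = √49 = 7  ⇒  r_B = 7 − 2 = 5

rB=5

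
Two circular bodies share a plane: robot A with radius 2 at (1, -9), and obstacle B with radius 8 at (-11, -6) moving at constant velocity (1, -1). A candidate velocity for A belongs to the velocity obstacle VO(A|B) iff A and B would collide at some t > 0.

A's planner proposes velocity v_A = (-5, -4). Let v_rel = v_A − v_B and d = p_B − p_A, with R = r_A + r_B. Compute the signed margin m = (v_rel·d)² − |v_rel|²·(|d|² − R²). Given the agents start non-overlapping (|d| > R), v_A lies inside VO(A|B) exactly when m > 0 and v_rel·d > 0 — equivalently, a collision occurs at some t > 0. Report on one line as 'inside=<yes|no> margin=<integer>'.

d = (-12, 3),  |d|² = 153;  R = 2+8 = 10,  c = 153−10² = 53
v_rel = (-6, -3),  |v_rel|² = 45;  v_rel·d = (-6)·(-12) + (-3)·(3) = 63
45·t² − 126·t + 53 = 0  ⇒  m = 63² − 45·53 = 1584
m = 1584 > 0,  v_rel·d = 63 > 0  ⇒  inside

inside=yes margin=1584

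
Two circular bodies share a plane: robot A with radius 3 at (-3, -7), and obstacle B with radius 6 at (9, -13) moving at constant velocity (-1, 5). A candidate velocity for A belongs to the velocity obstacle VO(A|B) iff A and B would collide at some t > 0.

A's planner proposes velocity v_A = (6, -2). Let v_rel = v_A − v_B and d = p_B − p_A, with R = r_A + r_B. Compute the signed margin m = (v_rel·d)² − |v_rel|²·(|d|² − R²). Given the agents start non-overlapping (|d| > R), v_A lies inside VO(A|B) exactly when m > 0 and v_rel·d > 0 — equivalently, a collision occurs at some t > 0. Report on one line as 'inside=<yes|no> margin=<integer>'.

d = (12, -6),  |d|² = 180;  R = 3+6 = 9,  c = 180−9² = 99
v_rel = (7, -7),  |v_rel|² = 98;  v_rel·d = (7)·(12) + (-7)·(-6) = 126
98·t² − 252·t + 99 = 0  ⇒  m = 126² − 98·99 = 6174
m = 6174 > 0,  v_rel·d = 126 > 0  ⇒  inside

inside=yes margin=6174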